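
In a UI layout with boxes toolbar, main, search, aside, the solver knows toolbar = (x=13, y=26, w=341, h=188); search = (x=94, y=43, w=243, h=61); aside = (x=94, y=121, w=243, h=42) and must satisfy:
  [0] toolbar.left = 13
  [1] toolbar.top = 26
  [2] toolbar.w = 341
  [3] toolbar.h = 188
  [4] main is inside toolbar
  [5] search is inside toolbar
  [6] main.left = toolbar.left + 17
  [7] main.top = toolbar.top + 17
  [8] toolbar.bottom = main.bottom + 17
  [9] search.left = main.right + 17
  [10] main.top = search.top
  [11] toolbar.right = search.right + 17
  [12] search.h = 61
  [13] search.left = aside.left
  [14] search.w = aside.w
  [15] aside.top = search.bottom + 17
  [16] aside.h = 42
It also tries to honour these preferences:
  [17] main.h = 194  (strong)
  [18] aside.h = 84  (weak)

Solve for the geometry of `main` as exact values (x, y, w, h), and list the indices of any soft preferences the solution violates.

1. main.x = 30  [main.left = toolbar.left + 17]
2. main.y = 43  [main.top = toolbar.top + 17]
3. main.h = 154  [toolbar.bottom = main.bottom + 17]
4. main.w = 47  [search.left = main.right + 17]

main = (x=30, y=43, w=47, h=154)
violated soft preferences: 17, 18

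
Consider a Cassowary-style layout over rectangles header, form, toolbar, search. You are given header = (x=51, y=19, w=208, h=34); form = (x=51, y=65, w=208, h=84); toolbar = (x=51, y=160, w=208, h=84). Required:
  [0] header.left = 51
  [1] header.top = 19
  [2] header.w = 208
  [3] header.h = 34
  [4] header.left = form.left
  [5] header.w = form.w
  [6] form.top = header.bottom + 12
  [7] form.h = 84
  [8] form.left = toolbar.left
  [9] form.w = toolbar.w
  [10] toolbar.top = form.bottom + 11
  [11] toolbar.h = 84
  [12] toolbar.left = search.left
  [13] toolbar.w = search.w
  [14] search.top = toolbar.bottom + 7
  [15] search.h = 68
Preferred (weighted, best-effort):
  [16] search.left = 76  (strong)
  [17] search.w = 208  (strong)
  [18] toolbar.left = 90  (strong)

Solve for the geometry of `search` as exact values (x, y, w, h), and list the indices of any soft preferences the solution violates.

1. search.x = 51  [toolbar.left = search.left]
2. search.w = 208  [toolbar.w = search.w]
3. search.y = 251  [search.top = toolbar.bottom + 7]
4. search.h = 68  [search.h = 68]

search = (x=51, y=251, w=208, h=68)
violated soft preferences: 16, 18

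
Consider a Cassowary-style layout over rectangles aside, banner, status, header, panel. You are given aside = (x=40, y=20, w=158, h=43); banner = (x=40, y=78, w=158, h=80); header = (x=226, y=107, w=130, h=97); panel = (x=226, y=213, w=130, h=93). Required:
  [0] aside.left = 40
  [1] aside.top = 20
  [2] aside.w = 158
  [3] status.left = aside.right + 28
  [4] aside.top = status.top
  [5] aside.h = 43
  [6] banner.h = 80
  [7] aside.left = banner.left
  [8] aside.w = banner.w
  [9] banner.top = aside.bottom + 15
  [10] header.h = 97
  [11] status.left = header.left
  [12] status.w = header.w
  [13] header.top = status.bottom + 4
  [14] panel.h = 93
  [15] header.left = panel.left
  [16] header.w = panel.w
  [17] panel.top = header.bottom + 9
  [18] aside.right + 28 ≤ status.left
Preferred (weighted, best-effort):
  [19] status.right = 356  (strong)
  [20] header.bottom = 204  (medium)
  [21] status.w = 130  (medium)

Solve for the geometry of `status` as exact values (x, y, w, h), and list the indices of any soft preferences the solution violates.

1. status.x = 226  [status.left = aside.right + 28]
2. status.y = 20  [aside.top = status.top]
3. status.w = 130  [status.w = header.w]
4. status.h = 83  [header.top = status.bottom + 4]

status = (x=226, y=20, w=130, h=83)
violated soft preferences: none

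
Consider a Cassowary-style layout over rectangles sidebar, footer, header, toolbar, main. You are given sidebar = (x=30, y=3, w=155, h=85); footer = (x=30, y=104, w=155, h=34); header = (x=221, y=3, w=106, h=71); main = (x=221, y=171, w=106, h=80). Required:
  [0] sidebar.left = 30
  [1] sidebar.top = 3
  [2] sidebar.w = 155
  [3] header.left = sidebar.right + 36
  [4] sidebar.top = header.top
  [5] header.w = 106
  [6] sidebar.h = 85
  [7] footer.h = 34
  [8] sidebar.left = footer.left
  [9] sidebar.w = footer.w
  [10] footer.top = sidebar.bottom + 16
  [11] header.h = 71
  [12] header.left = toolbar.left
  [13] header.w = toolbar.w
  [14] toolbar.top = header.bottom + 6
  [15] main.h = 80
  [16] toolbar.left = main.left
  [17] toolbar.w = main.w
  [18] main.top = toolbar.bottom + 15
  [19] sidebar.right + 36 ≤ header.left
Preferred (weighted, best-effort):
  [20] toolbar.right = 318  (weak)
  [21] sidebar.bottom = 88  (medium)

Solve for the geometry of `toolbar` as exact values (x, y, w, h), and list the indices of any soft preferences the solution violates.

1. toolbar.x = 221  [header.left = toolbar.left]
2. toolbar.w = 106  [header.w = toolbar.w]
3. toolbar.y = 80  [toolbar.top = header.bottom + 6]
4. toolbar.h = 76  [main.top = toolbar.bottom + 15]

toolbar = (x=221, y=80, w=106, h=76)
violated soft preferences: 20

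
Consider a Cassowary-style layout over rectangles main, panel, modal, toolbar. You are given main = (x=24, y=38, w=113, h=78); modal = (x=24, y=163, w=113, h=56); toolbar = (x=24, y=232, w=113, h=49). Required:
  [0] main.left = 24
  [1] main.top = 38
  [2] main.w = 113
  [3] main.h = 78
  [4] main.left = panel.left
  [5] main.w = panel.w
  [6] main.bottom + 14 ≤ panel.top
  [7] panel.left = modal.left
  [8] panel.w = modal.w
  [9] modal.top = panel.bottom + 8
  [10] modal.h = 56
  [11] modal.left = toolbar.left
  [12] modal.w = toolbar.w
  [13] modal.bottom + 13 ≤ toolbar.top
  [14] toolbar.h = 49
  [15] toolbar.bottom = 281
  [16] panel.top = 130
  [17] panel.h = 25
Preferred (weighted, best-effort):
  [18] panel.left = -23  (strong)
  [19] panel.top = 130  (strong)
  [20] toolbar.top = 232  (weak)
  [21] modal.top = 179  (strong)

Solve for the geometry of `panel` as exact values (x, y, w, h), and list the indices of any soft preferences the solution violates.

panel = (x=24, y=130, w=113, h=25)
violated soft preferences: 18, 21

1. panel.x = 24  [main.left = panel.left]
2. panel.w = 113  [main.w = panel.w]
3. panel.y = 130  [panel.top = 130]
4. panel.h = 25  [panel.h = 25]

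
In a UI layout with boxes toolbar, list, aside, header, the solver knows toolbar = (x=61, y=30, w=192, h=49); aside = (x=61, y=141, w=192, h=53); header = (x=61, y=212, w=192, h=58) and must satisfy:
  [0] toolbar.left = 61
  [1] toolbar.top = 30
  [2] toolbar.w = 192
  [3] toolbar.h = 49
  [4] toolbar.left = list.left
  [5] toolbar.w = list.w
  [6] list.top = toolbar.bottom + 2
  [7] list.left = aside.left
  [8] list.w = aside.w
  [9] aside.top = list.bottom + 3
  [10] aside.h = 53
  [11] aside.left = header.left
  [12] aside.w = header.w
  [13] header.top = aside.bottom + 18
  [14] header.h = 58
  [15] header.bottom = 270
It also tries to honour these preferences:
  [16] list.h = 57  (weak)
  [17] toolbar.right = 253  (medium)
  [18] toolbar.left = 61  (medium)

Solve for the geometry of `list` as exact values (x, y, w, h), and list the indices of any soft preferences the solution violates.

list = (x=61, y=81, w=192, h=57)
violated soft preferences: none

1. list.x = 61  [toolbar.left = list.left]
2. list.w = 192  [toolbar.w = list.w]
3. list.y = 81  [list.top = toolbar.bottom + 2]
4. list.h = 57  [aside.top = list.bottom + 3]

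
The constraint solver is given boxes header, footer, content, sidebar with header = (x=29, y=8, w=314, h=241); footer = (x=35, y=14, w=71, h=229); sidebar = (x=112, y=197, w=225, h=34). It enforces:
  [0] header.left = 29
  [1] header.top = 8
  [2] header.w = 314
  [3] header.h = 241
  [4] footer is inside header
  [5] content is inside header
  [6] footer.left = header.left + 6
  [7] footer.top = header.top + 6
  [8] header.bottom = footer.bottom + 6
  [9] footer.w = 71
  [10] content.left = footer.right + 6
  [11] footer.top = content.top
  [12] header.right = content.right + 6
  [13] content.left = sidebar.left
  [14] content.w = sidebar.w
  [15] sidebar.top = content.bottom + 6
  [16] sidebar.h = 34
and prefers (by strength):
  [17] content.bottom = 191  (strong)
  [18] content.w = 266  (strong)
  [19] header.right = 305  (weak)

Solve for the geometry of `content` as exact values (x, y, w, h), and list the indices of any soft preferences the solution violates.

1. content.x = 112  [content.left = footer.right + 6]
2. content.y = 14  [footer.top = content.top]
3. content.w = 225  [header.right = content.right + 6]
4. content.h = 177  [sidebar.top = content.bottom + 6]

content = (x=112, y=14, w=225, h=177)
violated soft preferences: 18, 19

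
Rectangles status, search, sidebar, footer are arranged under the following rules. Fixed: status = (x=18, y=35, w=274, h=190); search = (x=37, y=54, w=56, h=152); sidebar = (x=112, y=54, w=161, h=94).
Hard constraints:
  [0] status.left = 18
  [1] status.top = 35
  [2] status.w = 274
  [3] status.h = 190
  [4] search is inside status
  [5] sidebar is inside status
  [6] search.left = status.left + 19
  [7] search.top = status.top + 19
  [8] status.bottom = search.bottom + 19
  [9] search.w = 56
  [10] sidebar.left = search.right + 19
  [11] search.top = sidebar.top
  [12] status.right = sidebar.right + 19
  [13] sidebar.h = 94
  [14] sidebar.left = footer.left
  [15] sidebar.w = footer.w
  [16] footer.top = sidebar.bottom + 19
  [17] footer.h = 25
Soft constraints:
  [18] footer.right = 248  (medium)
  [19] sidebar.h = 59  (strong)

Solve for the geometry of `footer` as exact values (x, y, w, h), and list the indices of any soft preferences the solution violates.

footer = (x=112, y=167, w=161, h=25)
violated soft preferences: 18, 19

1. footer.x = 112  [sidebar.left = footer.left]
2. footer.w = 161  [sidebar.w = footer.w]
3. footer.y = 167  [footer.top = sidebar.bottom + 19]
4. footer.h = 25  [footer.h = 25]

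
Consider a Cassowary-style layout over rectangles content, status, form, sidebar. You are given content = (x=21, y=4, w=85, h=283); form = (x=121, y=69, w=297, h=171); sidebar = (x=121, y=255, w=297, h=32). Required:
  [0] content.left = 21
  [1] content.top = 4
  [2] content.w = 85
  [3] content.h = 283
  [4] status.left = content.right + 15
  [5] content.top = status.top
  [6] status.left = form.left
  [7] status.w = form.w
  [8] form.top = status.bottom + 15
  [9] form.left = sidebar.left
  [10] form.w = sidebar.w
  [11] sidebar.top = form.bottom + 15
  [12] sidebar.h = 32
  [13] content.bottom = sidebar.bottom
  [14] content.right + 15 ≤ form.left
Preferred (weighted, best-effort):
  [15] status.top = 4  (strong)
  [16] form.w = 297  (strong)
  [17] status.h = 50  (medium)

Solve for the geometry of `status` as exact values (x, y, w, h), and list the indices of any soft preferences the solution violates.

1. status.x = 121  [status.left = content.right + 15]
2. status.y = 4  [content.top = status.top]
3. status.w = 297  [status.w = form.w]
4. status.h = 50  [form.top = status.bottom + 15]

status = (x=121, y=4, w=297, h=50)
violated soft preferences: none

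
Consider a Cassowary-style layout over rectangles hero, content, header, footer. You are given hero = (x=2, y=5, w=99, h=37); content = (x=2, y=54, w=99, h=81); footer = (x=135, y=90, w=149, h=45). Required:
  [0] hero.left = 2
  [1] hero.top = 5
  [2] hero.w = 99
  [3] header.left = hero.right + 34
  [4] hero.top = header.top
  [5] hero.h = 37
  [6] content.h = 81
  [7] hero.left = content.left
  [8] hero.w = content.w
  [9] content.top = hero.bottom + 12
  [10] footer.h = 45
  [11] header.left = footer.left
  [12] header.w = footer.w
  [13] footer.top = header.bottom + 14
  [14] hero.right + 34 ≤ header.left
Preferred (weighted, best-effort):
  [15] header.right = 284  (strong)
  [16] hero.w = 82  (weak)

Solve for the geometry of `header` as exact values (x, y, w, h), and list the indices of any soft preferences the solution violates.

header = (x=135, y=5, w=149, h=71)
violated soft preferences: 16

1. header.x = 135  [header.left = hero.right + 34]
2. header.y = 5  [hero.top = header.top]
3. header.w = 149  [header.w = footer.w]
4. header.h = 71  [footer.top = header.bottom + 14]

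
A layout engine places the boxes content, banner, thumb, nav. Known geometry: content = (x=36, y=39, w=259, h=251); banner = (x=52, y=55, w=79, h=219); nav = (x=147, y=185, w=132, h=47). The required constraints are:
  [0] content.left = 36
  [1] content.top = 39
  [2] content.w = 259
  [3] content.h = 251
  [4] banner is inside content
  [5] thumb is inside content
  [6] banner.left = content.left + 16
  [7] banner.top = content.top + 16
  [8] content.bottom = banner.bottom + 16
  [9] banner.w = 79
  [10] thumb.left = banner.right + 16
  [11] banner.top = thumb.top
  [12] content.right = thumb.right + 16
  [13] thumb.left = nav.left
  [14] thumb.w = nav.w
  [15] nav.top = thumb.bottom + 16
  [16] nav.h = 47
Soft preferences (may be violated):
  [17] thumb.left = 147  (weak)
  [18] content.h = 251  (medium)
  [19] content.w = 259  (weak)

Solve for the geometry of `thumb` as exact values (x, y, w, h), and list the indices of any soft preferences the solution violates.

1. thumb.x = 147  [thumb.left = banner.right + 16]
2. thumb.y = 55  [banner.top = thumb.top]
3. thumb.w = 132  [content.right = thumb.right + 16]
4. thumb.h = 114  [nav.top = thumb.bottom + 16]

thumb = (x=147, y=55, w=132, h=114)
violated soft preferences: none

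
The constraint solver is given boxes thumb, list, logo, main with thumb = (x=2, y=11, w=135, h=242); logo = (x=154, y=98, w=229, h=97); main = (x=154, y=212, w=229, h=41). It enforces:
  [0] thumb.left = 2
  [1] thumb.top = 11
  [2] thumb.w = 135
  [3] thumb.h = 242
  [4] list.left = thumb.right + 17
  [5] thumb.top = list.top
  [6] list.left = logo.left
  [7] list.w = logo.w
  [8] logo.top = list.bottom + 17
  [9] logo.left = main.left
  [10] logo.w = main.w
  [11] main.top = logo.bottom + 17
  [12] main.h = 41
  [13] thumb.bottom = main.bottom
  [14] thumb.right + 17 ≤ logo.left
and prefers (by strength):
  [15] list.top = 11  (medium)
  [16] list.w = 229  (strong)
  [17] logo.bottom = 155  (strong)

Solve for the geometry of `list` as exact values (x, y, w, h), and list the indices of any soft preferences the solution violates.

list = (x=154, y=11, w=229, h=70)
violated soft preferences: 17

1. list.x = 154  [list.left = thumb.right + 17]
2. list.y = 11  [thumb.top = list.top]
3. list.w = 229  [list.w = logo.w]
4. list.h = 70  [logo.top = list.bottom + 17]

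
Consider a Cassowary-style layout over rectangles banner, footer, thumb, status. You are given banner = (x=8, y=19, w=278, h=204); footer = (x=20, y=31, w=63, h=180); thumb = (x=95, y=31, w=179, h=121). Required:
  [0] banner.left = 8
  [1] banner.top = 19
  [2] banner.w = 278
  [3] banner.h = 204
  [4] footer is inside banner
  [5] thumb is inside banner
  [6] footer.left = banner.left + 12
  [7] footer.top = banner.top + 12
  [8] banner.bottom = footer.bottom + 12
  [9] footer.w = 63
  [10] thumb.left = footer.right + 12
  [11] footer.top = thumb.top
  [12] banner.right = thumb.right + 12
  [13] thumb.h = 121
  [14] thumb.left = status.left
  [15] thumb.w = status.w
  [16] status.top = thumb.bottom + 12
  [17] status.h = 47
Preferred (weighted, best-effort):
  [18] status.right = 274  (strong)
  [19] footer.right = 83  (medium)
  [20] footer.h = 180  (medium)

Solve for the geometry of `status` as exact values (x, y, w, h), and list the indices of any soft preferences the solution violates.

status = (x=95, y=164, w=179, h=47)
violated soft preferences: none

1. status.x = 95  [thumb.left = status.left]
2. status.w = 179  [thumb.w = status.w]
3. status.y = 164  [status.top = thumb.bottom + 12]
4. status.h = 47  [status.h = 47]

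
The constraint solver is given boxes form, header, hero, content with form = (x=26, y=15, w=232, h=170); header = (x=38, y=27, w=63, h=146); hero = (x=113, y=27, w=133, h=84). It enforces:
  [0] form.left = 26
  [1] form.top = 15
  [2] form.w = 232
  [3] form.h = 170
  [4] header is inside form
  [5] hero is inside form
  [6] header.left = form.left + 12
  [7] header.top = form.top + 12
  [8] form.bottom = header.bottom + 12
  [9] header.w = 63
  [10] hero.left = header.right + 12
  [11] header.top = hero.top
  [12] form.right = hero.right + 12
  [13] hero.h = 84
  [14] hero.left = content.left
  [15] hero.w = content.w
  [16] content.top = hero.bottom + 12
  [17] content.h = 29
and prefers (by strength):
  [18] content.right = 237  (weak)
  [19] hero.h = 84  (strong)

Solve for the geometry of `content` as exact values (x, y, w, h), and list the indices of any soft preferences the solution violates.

content = (x=113, y=123, w=133, h=29)
violated soft preferences: 18

1. content.x = 113  [hero.left = content.left]
2. content.w = 133  [hero.w = content.w]
3. content.y = 123  [content.top = hero.bottom + 12]
4. content.h = 29  [content.h = 29]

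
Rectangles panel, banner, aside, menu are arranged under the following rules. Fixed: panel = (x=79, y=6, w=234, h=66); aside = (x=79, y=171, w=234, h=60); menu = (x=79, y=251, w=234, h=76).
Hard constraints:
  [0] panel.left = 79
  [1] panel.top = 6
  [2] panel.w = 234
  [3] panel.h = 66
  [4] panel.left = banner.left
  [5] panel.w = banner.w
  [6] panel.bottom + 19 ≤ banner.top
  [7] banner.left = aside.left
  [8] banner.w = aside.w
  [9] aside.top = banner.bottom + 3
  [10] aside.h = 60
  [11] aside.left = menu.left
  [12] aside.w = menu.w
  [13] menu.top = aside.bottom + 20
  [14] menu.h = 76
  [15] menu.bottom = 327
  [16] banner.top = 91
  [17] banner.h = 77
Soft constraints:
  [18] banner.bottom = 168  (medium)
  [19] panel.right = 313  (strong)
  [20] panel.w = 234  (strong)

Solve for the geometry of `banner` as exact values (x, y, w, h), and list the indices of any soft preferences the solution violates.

1. banner.x = 79  [panel.left = banner.left]
2. banner.w = 234  [panel.w = banner.w]
3. banner.y = 91  [banner.top = 91]
4. banner.h = 77  [banner.h = 77]

banner = (x=79, y=91, w=234, h=77)
violated soft preferences: none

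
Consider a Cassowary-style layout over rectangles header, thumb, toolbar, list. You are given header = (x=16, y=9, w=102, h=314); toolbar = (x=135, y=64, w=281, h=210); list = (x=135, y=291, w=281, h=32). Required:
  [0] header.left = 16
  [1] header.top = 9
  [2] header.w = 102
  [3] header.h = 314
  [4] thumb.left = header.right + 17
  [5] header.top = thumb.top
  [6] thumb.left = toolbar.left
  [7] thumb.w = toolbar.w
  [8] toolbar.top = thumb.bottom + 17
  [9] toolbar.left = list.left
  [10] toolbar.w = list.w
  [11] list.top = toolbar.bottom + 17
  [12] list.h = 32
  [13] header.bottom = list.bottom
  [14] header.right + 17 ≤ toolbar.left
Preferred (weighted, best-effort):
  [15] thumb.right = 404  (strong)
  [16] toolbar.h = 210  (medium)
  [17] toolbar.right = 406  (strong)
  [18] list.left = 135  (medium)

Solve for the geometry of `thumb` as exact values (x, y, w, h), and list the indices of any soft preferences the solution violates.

thumb = (x=135, y=9, w=281, h=38)
violated soft preferences: 15, 17

1. thumb.x = 135  [thumb.left = header.right + 17]
2. thumb.y = 9  [header.top = thumb.top]
3. thumb.w = 281  [thumb.w = toolbar.w]
4. thumb.h = 38  [toolbar.top = thumb.bottom + 17]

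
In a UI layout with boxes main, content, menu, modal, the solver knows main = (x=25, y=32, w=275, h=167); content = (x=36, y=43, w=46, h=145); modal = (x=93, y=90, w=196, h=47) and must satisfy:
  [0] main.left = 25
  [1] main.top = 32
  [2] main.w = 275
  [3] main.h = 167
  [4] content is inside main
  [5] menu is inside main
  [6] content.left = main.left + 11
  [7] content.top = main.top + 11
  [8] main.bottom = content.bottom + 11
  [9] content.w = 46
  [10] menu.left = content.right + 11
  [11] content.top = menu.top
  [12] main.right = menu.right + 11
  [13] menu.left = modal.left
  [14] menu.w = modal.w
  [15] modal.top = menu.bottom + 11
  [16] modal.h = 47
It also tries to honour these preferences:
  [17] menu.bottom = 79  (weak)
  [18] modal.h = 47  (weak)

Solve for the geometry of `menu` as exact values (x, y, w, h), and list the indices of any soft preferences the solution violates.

1. menu.x = 93  [menu.left = content.right + 11]
2. menu.y = 43  [content.top = menu.top]
3. menu.w = 196  [main.right = menu.right + 11]
4. menu.h = 36  [modal.top = menu.bottom + 11]

menu = (x=93, y=43, w=196, h=36)
violated soft preferences: none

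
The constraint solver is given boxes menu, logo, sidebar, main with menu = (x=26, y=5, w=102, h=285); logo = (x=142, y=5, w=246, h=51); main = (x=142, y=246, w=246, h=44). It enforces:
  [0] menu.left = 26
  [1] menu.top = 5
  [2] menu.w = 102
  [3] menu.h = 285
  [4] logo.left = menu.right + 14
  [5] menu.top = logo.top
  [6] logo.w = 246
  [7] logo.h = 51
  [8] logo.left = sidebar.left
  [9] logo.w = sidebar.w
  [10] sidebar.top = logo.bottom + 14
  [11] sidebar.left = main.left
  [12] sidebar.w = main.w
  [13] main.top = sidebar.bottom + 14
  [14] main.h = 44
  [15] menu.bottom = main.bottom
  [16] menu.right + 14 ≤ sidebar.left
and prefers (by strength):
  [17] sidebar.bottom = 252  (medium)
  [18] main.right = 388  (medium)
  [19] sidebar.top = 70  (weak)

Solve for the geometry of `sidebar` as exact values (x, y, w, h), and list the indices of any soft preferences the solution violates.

1. sidebar.x = 142  [logo.left = sidebar.left]
2. sidebar.w = 246  [logo.w = sidebar.w]
3. sidebar.y = 70  [sidebar.top = logo.bottom + 14]
4. sidebar.h = 162  [main.top = sidebar.bottom + 14]

sidebar = (x=142, y=70, w=246, h=162)
violated soft preferences: 17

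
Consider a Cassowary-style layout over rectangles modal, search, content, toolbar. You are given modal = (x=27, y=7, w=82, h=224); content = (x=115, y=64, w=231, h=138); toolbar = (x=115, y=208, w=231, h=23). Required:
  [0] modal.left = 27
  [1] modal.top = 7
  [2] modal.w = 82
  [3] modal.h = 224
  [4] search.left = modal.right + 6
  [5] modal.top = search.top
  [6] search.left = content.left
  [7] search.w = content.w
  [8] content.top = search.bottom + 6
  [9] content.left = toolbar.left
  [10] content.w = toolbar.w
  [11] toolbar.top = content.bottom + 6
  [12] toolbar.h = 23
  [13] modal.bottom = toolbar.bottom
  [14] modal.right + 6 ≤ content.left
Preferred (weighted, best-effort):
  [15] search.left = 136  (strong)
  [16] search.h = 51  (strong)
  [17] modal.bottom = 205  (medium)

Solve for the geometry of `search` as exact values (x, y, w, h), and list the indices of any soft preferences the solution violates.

1. search.x = 115  [search.left = modal.right + 6]
2. search.y = 7  [modal.top = search.top]
3. search.w = 231  [search.w = content.w]
4. search.h = 51  [content.top = search.bottom + 6]

search = (x=115, y=7, w=231, h=51)
violated soft preferences: 15, 17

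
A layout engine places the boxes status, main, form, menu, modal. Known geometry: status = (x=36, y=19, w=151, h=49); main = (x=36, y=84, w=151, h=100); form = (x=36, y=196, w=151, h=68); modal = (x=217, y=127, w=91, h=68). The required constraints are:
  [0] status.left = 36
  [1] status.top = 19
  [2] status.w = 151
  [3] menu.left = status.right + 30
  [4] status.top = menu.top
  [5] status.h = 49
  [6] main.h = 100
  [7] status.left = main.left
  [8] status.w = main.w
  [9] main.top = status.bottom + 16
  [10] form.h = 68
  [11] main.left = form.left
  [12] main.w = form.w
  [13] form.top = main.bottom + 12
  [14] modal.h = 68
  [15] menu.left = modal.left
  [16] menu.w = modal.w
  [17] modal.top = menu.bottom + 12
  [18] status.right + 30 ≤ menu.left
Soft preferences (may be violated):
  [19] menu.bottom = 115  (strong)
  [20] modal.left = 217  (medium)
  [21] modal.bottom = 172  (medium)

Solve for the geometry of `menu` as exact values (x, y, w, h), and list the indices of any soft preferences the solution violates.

menu = (x=217, y=19, w=91, h=96)
violated soft preferences: 21

1. menu.x = 217  [menu.left = status.right + 30]
2. menu.y = 19  [status.top = menu.top]
3. menu.w = 91  [menu.w = modal.w]
4. menu.h = 96  [modal.top = menu.bottom + 12]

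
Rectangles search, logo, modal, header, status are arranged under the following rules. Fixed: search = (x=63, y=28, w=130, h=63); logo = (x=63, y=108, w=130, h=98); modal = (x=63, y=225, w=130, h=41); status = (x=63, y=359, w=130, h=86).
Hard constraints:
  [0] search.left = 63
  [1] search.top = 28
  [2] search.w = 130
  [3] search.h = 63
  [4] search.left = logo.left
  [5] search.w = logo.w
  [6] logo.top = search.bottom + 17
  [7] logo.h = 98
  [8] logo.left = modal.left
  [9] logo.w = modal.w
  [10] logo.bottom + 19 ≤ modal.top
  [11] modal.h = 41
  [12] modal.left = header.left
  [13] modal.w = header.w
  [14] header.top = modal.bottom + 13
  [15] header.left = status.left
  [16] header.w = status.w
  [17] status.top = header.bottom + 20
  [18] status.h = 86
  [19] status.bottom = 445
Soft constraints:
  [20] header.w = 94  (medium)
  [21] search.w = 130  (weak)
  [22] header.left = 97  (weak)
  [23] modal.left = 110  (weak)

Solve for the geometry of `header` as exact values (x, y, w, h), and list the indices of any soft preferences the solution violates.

header = (x=63, y=279, w=130, h=60)
violated soft preferences: 20, 22, 23

1. header.x = 63  [modal.left = header.left]
2. header.w = 130  [modal.w = header.w]
3. header.y = 279  [header.top = modal.bottom + 13]
4. header.h = 60  [status.top = header.bottom + 20]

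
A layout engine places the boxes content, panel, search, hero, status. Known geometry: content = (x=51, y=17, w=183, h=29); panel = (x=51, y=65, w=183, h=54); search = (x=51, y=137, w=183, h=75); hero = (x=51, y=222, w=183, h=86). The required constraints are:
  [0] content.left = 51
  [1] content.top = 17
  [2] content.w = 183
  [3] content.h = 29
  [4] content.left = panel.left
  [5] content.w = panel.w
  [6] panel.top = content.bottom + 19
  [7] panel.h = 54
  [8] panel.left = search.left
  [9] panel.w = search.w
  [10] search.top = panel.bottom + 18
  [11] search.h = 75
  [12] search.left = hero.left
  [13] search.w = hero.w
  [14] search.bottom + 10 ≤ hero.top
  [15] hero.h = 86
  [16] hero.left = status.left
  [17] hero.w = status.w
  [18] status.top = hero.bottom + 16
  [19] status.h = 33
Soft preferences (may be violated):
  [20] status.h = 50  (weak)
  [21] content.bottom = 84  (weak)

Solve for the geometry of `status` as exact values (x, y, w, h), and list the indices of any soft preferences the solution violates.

1. status.x = 51  [hero.left = status.left]
2. status.w = 183  [hero.w = status.w]
3. status.y = 324  [status.top = hero.bottom + 16]
4. status.h = 33  [status.h = 33]

status = (x=51, y=324, w=183, h=33)
violated soft preferences: 20, 21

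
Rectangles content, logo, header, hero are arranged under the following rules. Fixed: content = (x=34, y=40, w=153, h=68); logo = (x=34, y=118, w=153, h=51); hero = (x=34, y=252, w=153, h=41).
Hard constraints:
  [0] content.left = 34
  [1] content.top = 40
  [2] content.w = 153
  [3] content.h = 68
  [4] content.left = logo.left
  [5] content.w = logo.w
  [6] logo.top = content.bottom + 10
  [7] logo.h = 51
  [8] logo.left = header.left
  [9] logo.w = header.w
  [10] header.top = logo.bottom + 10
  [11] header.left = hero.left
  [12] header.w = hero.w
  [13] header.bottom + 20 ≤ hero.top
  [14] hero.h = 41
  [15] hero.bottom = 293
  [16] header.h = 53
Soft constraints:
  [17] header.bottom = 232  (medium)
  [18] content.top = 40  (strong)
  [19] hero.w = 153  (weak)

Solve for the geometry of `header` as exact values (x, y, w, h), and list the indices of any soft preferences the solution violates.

header = (x=34, y=179, w=153, h=53)
violated soft preferences: none

1. header.x = 34  [logo.left = header.left]
2. header.w = 153  [logo.w = header.w]
3. header.y = 179  [header.top = logo.bottom + 10]
4. header.h = 53  [header.h = 53]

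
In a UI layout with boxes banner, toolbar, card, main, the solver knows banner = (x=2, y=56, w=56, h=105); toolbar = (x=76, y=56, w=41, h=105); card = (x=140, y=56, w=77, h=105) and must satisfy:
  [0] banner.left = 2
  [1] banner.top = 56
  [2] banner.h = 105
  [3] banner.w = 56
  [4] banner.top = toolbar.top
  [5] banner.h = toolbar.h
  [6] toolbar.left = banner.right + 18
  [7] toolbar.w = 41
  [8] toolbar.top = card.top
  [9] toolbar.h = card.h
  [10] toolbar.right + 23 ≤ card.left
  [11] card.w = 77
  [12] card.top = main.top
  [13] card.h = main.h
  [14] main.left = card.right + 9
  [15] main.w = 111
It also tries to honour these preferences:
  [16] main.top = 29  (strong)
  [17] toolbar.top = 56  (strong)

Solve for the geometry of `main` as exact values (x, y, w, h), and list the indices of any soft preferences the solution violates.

main = (x=226, y=56, w=111, h=105)
violated soft preferences: 16

1. main.y = 56  [card.top = main.top]
2. main.h = 105  [card.h = main.h]
3. main.x = 226  [main.left = card.right + 9]
4. main.w = 111  [main.w = 111]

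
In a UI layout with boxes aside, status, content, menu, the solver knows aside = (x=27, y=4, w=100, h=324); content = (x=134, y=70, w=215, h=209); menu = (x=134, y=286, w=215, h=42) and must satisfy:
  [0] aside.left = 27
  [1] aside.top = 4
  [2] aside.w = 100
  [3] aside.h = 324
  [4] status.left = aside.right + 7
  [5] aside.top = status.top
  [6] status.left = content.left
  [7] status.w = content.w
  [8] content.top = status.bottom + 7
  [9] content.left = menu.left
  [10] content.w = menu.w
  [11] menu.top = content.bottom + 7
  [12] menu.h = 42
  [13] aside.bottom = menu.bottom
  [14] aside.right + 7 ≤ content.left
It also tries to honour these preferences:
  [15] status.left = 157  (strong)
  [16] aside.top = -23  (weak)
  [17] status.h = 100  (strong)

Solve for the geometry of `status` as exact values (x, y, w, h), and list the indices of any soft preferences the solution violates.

1. status.x = 134  [status.left = aside.right + 7]
2. status.y = 4  [aside.top = status.top]
3. status.w = 215  [status.w = content.w]
4. status.h = 59  [content.top = status.bottom + 7]

status = (x=134, y=4, w=215, h=59)
violated soft preferences: 15, 16, 17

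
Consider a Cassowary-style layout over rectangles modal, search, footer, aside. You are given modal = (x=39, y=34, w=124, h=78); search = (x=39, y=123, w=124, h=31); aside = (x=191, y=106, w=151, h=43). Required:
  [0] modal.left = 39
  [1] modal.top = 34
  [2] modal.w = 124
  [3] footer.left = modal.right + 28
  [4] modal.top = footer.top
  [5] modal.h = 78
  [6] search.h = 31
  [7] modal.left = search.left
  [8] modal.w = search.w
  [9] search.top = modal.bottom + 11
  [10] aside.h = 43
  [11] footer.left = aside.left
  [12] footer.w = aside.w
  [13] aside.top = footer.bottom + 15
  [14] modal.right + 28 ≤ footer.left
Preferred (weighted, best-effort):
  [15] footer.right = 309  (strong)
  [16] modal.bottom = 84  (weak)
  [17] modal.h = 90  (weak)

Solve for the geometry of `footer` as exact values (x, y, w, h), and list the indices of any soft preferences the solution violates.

footer = (x=191, y=34, w=151, h=57)
violated soft preferences: 15, 16, 17

1. footer.x = 191  [footer.left = modal.right + 28]
2. footer.y = 34  [modal.top = footer.top]
3. footer.w = 151  [footer.w = aside.w]
4. footer.h = 57  [aside.top = footer.bottom + 15]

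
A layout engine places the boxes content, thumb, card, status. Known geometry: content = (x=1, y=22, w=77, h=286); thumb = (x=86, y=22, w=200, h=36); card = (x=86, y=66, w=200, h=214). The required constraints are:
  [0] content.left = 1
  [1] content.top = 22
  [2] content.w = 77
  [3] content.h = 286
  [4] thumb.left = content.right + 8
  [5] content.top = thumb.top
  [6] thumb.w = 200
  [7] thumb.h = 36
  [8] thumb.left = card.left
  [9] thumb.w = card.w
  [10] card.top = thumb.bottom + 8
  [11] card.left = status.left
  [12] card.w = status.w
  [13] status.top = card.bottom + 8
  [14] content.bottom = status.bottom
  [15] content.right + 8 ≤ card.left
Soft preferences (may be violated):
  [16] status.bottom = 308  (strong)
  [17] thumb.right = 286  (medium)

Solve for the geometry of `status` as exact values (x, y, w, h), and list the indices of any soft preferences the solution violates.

1. status.x = 86  [card.left = status.left]
2. status.w = 200  [card.w = status.w]
3. status.y = 288  [status.top = card.bottom + 8]
4. status.h = 20  [content.bottom = status.bottom]

status = (x=86, y=288, w=200, h=20)
violated soft preferences: none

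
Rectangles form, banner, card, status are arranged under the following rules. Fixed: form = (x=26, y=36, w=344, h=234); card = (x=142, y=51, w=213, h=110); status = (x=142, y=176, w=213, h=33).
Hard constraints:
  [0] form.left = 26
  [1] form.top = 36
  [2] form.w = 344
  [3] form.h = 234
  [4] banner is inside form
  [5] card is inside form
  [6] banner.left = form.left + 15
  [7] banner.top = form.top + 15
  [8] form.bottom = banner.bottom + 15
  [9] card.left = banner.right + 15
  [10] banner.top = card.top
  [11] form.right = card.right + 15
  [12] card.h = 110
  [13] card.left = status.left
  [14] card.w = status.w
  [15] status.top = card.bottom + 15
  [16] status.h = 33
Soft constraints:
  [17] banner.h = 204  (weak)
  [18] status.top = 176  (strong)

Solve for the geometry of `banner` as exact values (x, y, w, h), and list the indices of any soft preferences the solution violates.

banner = (x=41, y=51, w=86, h=204)
violated soft preferences: none

1. banner.x = 41  [banner.left = form.left + 15]
2. banner.y = 51  [banner.top = form.top + 15]
3. banner.h = 204  [form.bottom = banner.bottom + 15]
4. banner.w = 86  [card.left = banner.right + 15]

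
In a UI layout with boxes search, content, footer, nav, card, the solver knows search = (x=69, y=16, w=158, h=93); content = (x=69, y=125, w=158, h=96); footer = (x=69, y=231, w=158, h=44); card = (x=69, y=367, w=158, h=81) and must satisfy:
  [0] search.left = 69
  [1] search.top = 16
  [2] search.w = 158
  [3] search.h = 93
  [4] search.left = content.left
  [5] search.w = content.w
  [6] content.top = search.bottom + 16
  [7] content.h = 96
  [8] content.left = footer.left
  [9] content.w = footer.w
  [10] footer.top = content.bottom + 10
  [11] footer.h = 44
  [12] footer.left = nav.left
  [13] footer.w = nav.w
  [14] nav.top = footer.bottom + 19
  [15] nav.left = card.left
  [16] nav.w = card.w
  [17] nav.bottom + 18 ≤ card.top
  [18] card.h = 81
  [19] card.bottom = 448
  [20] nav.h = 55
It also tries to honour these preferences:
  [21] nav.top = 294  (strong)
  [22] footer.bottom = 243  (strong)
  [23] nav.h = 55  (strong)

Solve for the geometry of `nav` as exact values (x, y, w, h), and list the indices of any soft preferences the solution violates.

1. nav.x = 69  [footer.left = nav.left]
2. nav.w = 158  [footer.w = nav.w]
3. nav.y = 294  [nav.top = footer.bottom + 19]
4. nav.h = 55  [nav.h = 55]

nav = (x=69, y=294, w=158, h=55)
violated soft preferences: 22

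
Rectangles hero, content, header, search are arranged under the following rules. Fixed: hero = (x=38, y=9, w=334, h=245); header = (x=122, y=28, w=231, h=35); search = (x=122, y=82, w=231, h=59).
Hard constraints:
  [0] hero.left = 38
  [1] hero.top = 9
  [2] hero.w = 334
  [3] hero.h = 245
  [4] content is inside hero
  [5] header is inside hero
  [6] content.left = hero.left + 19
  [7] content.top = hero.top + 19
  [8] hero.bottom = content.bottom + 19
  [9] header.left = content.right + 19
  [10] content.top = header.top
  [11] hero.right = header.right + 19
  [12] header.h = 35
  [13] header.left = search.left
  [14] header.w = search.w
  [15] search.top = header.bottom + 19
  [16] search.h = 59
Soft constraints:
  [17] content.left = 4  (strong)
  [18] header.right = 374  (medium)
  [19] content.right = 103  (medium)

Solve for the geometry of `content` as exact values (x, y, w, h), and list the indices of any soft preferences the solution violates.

1. content.x = 57  [content.left = hero.left + 19]
2. content.y = 28  [content.top = hero.top + 19]
3. content.h = 207  [hero.bottom = content.bottom + 19]
4. content.w = 46  [header.left = content.right + 19]

content = (x=57, y=28, w=46, h=207)
violated soft preferences: 17, 18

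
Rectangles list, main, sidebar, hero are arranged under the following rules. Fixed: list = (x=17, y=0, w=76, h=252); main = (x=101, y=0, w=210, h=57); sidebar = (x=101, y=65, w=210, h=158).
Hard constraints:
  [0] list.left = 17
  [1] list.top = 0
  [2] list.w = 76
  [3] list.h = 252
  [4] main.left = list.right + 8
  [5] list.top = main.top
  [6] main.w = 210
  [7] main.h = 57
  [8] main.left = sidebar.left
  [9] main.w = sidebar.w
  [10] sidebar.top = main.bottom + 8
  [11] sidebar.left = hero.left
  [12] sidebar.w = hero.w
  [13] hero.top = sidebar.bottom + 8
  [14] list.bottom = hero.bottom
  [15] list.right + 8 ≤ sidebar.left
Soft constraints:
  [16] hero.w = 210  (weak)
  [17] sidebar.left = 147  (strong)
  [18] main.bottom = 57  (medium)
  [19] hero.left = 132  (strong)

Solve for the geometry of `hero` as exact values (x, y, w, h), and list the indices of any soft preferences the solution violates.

hero = (x=101, y=231, w=210, h=21)
violated soft preferences: 17, 19

1. hero.x = 101  [sidebar.left = hero.left]
2. hero.w = 210  [sidebar.w = hero.w]
3. hero.y = 231  [hero.top = sidebar.bottom + 8]
4. hero.h = 21  [list.bottom = hero.bottom]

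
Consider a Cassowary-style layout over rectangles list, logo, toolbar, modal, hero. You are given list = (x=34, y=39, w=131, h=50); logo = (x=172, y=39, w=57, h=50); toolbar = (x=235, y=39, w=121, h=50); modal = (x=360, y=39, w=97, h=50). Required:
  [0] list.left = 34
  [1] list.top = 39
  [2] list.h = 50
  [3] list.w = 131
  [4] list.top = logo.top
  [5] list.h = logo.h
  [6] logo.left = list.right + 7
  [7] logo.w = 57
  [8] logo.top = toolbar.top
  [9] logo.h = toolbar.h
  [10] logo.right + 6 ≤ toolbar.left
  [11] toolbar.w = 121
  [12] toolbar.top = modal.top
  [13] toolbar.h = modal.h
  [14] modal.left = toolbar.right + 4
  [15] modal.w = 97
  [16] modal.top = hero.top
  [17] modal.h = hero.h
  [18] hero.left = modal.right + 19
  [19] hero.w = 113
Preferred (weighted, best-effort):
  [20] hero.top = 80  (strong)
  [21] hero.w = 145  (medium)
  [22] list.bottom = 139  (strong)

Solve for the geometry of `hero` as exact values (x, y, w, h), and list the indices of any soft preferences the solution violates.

hero = (x=476, y=39, w=113, h=50)
violated soft preferences: 20, 21, 22

1. hero.y = 39  [modal.top = hero.top]
2. hero.h = 50  [modal.h = hero.h]
3. hero.x = 476  [hero.left = modal.right + 19]
4. hero.w = 113  [hero.w = 113]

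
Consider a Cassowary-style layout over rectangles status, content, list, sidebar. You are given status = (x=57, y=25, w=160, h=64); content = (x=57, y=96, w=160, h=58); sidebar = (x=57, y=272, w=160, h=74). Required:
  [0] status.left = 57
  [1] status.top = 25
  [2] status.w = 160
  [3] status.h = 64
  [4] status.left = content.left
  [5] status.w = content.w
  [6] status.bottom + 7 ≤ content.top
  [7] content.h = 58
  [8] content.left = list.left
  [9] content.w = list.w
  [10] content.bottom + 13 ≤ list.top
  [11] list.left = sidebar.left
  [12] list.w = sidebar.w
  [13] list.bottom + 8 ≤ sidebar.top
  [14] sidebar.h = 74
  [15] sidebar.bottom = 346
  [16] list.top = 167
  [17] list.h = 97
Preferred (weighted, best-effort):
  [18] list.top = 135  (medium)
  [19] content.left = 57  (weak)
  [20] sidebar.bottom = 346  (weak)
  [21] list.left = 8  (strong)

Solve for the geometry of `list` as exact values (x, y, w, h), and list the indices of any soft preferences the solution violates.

1. list.x = 57  [content.left = list.left]
2. list.w = 160  [content.w = list.w]
3. list.y = 167  [list.top = 167]
4. list.h = 97  [list.h = 97]

list = (x=57, y=167, w=160, h=97)
violated soft preferences: 18, 21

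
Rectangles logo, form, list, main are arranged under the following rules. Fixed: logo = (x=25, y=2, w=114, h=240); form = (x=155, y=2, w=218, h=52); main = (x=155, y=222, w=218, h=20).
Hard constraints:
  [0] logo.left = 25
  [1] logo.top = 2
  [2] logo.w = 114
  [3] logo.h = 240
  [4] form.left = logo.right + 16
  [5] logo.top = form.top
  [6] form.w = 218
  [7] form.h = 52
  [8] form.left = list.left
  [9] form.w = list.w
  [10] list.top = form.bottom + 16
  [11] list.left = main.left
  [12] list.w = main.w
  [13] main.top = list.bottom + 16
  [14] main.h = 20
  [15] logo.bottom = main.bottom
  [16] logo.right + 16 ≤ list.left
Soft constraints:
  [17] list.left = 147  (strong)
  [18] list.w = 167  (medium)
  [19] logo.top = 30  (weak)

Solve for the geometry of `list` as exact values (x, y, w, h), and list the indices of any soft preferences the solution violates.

list = (x=155, y=70, w=218, h=136)
violated soft preferences: 17, 18, 19

1. list.x = 155  [form.left = list.left]
2. list.w = 218  [form.w = list.w]
3. list.y = 70  [list.top = form.bottom + 16]
4. list.h = 136  [main.top = list.bottom + 16]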